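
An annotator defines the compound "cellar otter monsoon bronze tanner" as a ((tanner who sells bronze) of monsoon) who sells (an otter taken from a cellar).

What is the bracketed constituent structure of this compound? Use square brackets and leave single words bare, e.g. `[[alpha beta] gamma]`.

At the top level: head "tanner" (specifically "monsoon bronze tanner"); modifier "cellar otter".
Inside "cellar otter": head "otter", modifier "cellar".
Inside "monsoon bronze tanner": head "tanner" (specifically "bronze tanner"), modifier "monsoon".
Inside "bronze tanner": head "tanner", modifier "bronze".
Assembled: [[cellar otter] [monsoon [bronze tanner]]].

[[cellar otter] [monsoon [bronze tanner]]]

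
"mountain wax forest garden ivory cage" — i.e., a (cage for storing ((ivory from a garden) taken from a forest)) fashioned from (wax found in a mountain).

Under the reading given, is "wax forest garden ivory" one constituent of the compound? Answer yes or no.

The top-level split is [mountain wax] [forest garden ivory cage]; the full structure is [[mountain wax] [[forest [garden ivory]] cage]].
"wax forest garden ivory" straddles a constituent boundary, so it is not a single unit.

no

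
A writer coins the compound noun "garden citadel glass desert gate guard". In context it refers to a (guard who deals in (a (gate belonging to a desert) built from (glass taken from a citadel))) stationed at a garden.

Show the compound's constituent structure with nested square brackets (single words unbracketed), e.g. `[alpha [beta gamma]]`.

[garden [[[citadel glass] [desert gate]] guard]]

Whole compound: head "guard" (specifically "citadel glass desert gate guard"), modifier "garden".
Within "citadel glass desert gate guard", the head is "guard" and the modifier is "citadel glass desert gate".
Within "citadel glass desert gate", the head is "gate" (specifically "desert gate") and the modifier is "citadel glass".
Within "citadel glass", the head is "glass" and the modifier is "citadel".
Within "desert gate", the head is "gate" and the modifier is "desert".
Assembled: [garden [[[citadel glass] [desert gate]] guard]].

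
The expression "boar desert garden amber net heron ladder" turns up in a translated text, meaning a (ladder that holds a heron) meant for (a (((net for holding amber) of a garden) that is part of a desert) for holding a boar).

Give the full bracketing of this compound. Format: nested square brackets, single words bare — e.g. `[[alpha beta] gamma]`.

At the top level: head "ladder" (specifically "heron ladder"); modifier "boar desert garden amber net".
Inside "boar desert garden amber net": head "net" (specifically "desert garden amber net"), modifier "boar".
Inside "desert garden amber net": head "net" (specifically "garden amber net"), modifier "desert".
Inside "garden amber net": head "net" (specifically "amber net"), modifier "garden".
Inside "amber net": head "net", modifier "amber".
Inside "heron ladder": head "ladder", modifier "heron".
So the structure is [[boar [desert [garden [amber net]]]] [heron ladder]].

[[boar [desert [garden [amber net]]]] [heron ladder]]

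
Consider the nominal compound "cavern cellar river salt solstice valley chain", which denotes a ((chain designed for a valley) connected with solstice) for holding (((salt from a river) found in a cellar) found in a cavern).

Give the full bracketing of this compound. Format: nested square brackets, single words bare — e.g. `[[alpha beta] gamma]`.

[[cavern [cellar [river salt]]] [solstice [valley chain]]]

At the top level: head "chain" (specifically "solstice valley chain"); modifier "cavern cellar river salt".
Inside "cavern cellar river salt": head "salt" (specifically "cellar river salt"), modifier "cavern".
Inside "cellar river salt": head "salt" (specifically "river salt"), modifier "cellar".
Inside "river salt": head "salt", modifier "river".
Inside "solstice valley chain": head "chain" (specifically "valley chain"), modifier "solstice".
Inside "valley chain": head "chain", modifier "valley".
Putting it together: [[cavern [cellar [river salt]]] [solstice [valley chain]]].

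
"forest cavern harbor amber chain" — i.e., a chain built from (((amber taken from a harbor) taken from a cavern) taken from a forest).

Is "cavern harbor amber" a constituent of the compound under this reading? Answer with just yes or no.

The paraphrase groups the words so that "cavern harbor amber" is one unit: it corresponds to a single parenthesized sub-phrase.
The full structure is [[forest [cavern [harbor amber]]] chain], in which [cavern harbor amber] is a constituent.

yes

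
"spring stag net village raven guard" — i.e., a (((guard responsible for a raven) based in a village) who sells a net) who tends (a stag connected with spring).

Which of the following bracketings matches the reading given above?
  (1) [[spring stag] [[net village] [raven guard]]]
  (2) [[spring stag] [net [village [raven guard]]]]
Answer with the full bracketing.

[[spring stag] [net [village [raven guard]]]]

The paraphrase's head is the "guard" part ("net village raven guard"); its modifier is "spring stag".
That top-level split, carried through the inner groups, gives [[spring stag] [net [village [raven guard]]]].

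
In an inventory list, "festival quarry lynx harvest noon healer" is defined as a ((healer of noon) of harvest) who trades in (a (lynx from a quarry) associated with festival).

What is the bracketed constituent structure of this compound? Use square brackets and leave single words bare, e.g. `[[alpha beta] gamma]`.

The outermost head in the paraphrase is "healer" (specifically "harvest noon healer"), modified by "festival quarry lynx".
Inside "festival quarry lynx": head "lynx" (specifically "quarry lynx"), modifier "festival".
Inside "quarry lynx": head "lynx", modifier "quarry".
Inside "harvest noon healer": head "healer" (specifically "noon healer"), modifier "harvest".
Inside "noon healer": head "healer", modifier "noon".
So the structure is [[festival [quarry lynx]] [harvest [noon healer]]].

[[festival [quarry lynx]] [harvest [noon healer]]]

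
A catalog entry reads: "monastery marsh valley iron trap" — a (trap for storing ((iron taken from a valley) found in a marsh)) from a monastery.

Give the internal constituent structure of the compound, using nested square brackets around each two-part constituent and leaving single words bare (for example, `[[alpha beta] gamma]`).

[monastery [[marsh [valley iron]] trap]]

Whole compound: head "trap" (specifically "marsh valley iron trap"), modifier "monastery".
"marsh valley iron trap" → head "trap", modifier "marsh valley iron".
"marsh valley iron" → head "iron" (specifically "valley iron"), modifier "marsh".
"valley iron" → head "iron", modifier "valley".
Putting it together: [monastery [[marsh [valley iron]] trap]].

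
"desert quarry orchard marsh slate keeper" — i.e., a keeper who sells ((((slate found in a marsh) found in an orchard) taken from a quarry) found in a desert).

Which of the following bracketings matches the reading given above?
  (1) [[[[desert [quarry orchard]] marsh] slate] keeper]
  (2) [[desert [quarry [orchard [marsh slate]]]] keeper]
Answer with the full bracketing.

[[desert [quarry [orchard [marsh slate]]]] keeper]

The paraphrase's head is the "keeper" part ("keeper"); its modifier is "desert quarry orchard marsh slate".
That top-level split, carried through the inner groups, gives [[desert [quarry [orchard [marsh slate]]]] keeper].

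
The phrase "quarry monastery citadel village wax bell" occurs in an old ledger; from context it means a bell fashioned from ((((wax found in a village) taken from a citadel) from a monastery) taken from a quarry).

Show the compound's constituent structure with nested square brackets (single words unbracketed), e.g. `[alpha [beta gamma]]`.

Whole compound: head "bell", modifier "quarry monastery citadel village wax".
Within "quarry monastery citadel village wax", the head is "wax" (specifically "monastery citadel village wax") and the modifier is "quarry".
Within "monastery citadel village wax", the head is "wax" (specifically "citadel village wax") and the modifier is "monastery".
Within "citadel village wax", the head is "wax" (specifically "village wax") and the modifier is "citadel".
Within "village wax", the head is "wax" and the modifier is "village".
Assembled: [[quarry [monastery [citadel [village wax]]]] bell].

[[quarry [monastery [citadel [village wax]]]] bell]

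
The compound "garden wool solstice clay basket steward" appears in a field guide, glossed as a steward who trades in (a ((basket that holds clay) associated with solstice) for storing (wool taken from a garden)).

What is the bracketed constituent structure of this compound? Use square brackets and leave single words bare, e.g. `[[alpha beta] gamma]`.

[[[garden wool] [solstice [clay basket]]] steward]

Whole compound: head "steward", modifier "garden wool solstice clay basket".
"garden wool solstice clay basket" → head "basket" (specifically "solstice clay basket"), modifier "garden wool".
"garden wool" → head "wool", modifier "garden".
"solstice clay basket" → head "basket" (specifically "clay basket"), modifier "solstice".
"clay basket" → head "basket", modifier "clay".
Assembled: [[[garden wool] [solstice [clay basket]]] steward].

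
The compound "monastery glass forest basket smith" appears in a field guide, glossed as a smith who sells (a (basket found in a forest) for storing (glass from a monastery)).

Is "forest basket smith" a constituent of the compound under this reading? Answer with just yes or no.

no

The top-level split is [monastery glass forest basket] [smith]; the full structure is [[[monastery glass] [forest basket]] smith].
"forest basket smith" straddles a constituent boundary, so it is not a single unit.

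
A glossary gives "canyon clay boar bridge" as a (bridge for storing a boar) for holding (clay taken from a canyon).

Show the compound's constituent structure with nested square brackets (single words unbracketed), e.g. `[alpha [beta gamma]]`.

[[canyon clay] [boar bridge]]

Overall it is a kind of bridge (specifically "boar bridge"); the modifier is "canyon clay".
Within "canyon clay", the head is "clay" and the modifier is "canyon".
Within "boar bridge", the head is "bridge" and the modifier is "boar".
Putting it together: [[canyon clay] [boar bridge]].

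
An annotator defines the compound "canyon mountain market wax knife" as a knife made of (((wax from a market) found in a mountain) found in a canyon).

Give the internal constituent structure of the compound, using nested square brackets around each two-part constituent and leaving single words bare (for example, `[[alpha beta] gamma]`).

Overall it is a kind of knife; the modifier is "canyon mountain market wax".
Within "canyon mountain market wax", the head is "wax" (specifically "mountain market wax") and the modifier is "canyon".
Within "mountain market wax", the head is "wax" (specifically "market wax") and the modifier is "mountain".
Within "market wax", the head is "wax" and the modifier is "market".
Putting it together: [[canyon [mountain [market wax]]] knife].

[[canyon [mountain [market wax]]] knife]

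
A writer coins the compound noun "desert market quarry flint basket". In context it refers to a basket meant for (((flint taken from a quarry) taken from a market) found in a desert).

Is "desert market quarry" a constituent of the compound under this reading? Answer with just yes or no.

no

The top-level split is [desert market quarry flint] [basket]; the full structure is [[desert [market [quarry flint]]] basket].
"desert market quarry" straddles a constituent boundary, so it is not a single unit.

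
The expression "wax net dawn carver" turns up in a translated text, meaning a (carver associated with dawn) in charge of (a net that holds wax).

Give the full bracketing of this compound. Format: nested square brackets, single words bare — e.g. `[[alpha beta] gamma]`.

[[wax net] [dawn carver]]

Overall it is a kind of carver (specifically "dawn carver"); the modifier is "wax net".
Within "wax net", the head is "net" and the modifier is "wax".
Within "dawn carver", the head is "carver" and the modifier is "dawn".
Putting it together: [[wax net] [dawn carver]].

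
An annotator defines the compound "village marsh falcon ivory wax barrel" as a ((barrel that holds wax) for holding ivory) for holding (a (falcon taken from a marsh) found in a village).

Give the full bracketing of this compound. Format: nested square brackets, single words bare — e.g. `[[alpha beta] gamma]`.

[[village [marsh falcon]] [ivory [wax barrel]]]

At the top level: head "barrel" (specifically "ivory wax barrel"); modifier "village marsh falcon".
"village marsh falcon" → head "falcon" (specifically "marsh falcon"), modifier "village".
"marsh falcon" → head "falcon", modifier "marsh".
"ivory wax barrel" → head "barrel" (specifically "wax barrel"), modifier "ivory".
"wax barrel" → head "barrel", modifier "wax".
Putting it together: [[village [marsh falcon]] [ivory [wax barrel]]].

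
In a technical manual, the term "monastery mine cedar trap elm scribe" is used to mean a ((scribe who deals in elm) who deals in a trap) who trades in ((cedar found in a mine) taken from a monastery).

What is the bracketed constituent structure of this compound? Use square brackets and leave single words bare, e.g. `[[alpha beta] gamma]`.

[[monastery [mine cedar]] [trap [elm scribe]]]

At the top level: head "scribe" (specifically "trap elm scribe"); modifier "monastery mine cedar".
Within "monastery mine cedar", the head is "cedar" (specifically "mine cedar") and the modifier is "monastery".
Within "mine cedar", the head is "cedar" and the modifier is "mine".
Within "trap elm scribe", the head is "scribe" (specifically "elm scribe") and the modifier is "trap".
Within "elm scribe", the head is "scribe" and the modifier is "elm".
Putting it together: [[monastery [mine cedar]] [trap [elm scribe]]].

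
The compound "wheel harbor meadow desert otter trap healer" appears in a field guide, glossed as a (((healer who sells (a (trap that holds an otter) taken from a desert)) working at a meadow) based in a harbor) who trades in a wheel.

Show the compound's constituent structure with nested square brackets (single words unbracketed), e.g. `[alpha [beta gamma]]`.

The outermost head in the paraphrase is "healer" (specifically "harbor meadow desert otter trap healer"), modified by "wheel".
"harbor meadow desert otter trap healer" → head "healer" (specifically "meadow desert otter trap healer"), modifier "harbor".
"meadow desert otter trap healer" → head "healer" (specifically "desert otter trap healer"), modifier "meadow".
"desert otter trap healer" → head "healer", modifier "desert otter trap".
"desert otter trap" → head "trap" (specifically "otter trap"), modifier "desert".
"otter trap" → head "trap", modifier "otter".
Assembled: [wheel [harbor [meadow [[desert [otter trap]] healer]]]].

[wheel [harbor [meadow [[desert [otter trap]] healer]]]]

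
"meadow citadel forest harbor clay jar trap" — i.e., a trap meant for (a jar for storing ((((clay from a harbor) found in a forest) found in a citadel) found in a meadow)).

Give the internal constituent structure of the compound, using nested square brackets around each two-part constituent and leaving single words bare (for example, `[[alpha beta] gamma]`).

[[[meadow [citadel [forest [harbor clay]]]] jar] trap]

At the top level: head "trap"; modifier "meadow citadel forest harbor clay jar".
Within "meadow citadel forest harbor clay jar", the head is "jar" and the modifier is "meadow citadel forest harbor clay".
Within "meadow citadel forest harbor clay", the head is "clay" (specifically "citadel forest harbor clay") and the modifier is "meadow".
Within "citadel forest harbor clay", the head is "clay" (specifically "forest harbor clay") and the modifier is "citadel".
Within "forest harbor clay", the head is "clay" (specifically "harbor clay") and the modifier is "forest".
Within "harbor clay", the head is "clay" and the modifier is "harbor".
So the structure is [[[meadow [citadel [forest [harbor clay]]]] jar] trap].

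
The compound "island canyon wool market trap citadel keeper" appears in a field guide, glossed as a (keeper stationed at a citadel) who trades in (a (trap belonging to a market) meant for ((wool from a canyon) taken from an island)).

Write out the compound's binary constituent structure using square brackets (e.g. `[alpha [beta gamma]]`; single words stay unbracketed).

Overall it is a kind of keeper (specifically "citadel keeper"); the modifier is "island canyon wool market trap".
Within "island canyon wool market trap", the head is "trap" (specifically "market trap") and the modifier is "island canyon wool".
Within "island canyon wool", the head is "wool" (specifically "canyon wool") and the modifier is "island".
Within "canyon wool", the head is "wool" and the modifier is "canyon".
Within "market trap", the head is "trap" and the modifier is "market".
Within "citadel keeper", the head is "keeper" and the modifier is "citadel".
Assembled: [[[island [canyon wool]] [market trap]] [citadel keeper]].

[[[island [canyon wool]] [market trap]] [citadel keeper]]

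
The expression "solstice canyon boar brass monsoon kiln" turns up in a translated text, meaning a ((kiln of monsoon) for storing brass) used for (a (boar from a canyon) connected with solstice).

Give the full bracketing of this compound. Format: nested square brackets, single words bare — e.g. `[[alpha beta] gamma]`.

The outermost head in the paraphrase is "kiln" (specifically "brass monsoon kiln"), modified by "solstice canyon boar".
"solstice canyon boar" → head "boar" (specifically "canyon boar"), modifier "solstice".
"canyon boar" → head "boar", modifier "canyon".
"brass monsoon kiln" → head "kiln" (specifically "monsoon kiln"), modifier "brass".
"monsoon kiln" → head "kiln", modifier "monsoon".
So the structure is [[solstice [canyon boar]] [brass [monsoon kiln]]].

[[solstice [canyon boar]] [brass [monsoon kiln]]]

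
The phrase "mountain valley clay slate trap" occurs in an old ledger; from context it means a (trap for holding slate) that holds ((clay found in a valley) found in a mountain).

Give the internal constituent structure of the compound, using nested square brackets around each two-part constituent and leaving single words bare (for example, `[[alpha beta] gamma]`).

Overall it is a kind of trap (specifically "slate trap"); the modifier is "mountain valley clay".
Inside "mountain valley clay": head "clay" (specifically "valley clay"), modifier "mountain".
Inside "valley clay": head "clay", modifier "valley".
Inside "slate trap": head "trap", modifier "slate".
Putting it together: [[mountain [valley clay]] [slate trap]].

[[mountain [valley clay]] [slate trap]]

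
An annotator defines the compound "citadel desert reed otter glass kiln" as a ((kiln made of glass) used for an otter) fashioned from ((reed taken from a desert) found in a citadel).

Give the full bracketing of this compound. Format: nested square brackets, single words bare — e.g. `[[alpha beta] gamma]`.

[[citadel [desert reed]] [otter [glass kiln]]]

Whole compound: head "kiln" (specifically "otter glass kiln"), modifier "citadel desert reed".
Within "citadel desert reed", the head is "reed" (specifically "desert reed") and the modifier is "citadel".
Within "desert reed", the head is "reed" and the modifier is "desert".
Within "otter glass kiln", the head is "kiln" (specifically "glass kiln") and the modifier is "otter".
Within "glass kiln", the head is "kiln" and the modifier is "glass".
Putting it together: [[citadel [desert reed]] [otter [glass kiln]]].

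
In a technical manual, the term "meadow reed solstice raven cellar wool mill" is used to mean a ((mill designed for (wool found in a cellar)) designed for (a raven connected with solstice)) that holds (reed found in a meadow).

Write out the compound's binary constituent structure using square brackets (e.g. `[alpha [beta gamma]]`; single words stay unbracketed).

[[meadow reed] [[solstice raven] [[cellar wool] mill]]]

Whole compound: head "mill" (specifically "solstice raven cellar wool mill"), modifier "meadow reed".
Within "meadow reed", the head is "reed" and the modifier is "meadow".
Within "solstice raven cellar wool mill", the head is "mill" (specifically "cellar wool mill") and the modifier is "solstice raven".
Within "solstice raven", the head is "raven" and the modifier is "solstice".
Within "cellar wool mill", the head is "mill" and the modifier is "cellar wool".
Within "cellar wool", the head is "wool" and the modifier is "cellar".
So the structure is [[meadow reed] [[solstice raven] [[cellar wool] mill]]].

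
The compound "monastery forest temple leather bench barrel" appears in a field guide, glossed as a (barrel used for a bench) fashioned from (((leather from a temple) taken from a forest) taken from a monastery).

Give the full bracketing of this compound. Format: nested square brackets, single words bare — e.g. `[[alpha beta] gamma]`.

[[monastery [forest [temple leather]]] [bench barrel]]

The outermost head in the paraphrase is "barrel" (specifically "bench barrel"), modified by "monastery forest temple leather".
Inside "monastery forest temple leather": head "leather" (specifically "forest temple leather"), modifier "monastery".
Inside "forest temple leather": head "leather" (specifically "temple leather"), modifier "forest".
Inside "temple leather": head "leather", modifier "temple".
Inside "bench barrel": head "barrel", modifier "bench".
So the structure is [[monastery [forest [temple leather]]] [bench barrel]].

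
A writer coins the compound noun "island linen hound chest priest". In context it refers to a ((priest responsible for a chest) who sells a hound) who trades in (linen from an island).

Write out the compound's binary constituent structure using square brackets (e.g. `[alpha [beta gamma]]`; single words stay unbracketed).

[[island linen] [hound [chest priest]]]

At the top level: head "priest" (specifically "hound chest priest"); modifier "island linen".
"island linen" → head "linen", modifier "island".
"hound chest priest" → head "priest" (specifically "chest priest"), modifier "hound".
"chest priest" → head "priest", modifier "chest".
Assembled: [[island linen] [hound [chest priest]]].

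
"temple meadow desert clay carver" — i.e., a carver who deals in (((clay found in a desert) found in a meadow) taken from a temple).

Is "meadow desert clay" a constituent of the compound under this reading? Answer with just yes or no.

yes

The paraphrase groups the words so that "meadow desert clay" is one unit: it corresponds to a single parenthesized sub-phrase.
The full structure is [[temple [meadow [desert clay]]] carver], in which [meadow desert clay] is a constituent.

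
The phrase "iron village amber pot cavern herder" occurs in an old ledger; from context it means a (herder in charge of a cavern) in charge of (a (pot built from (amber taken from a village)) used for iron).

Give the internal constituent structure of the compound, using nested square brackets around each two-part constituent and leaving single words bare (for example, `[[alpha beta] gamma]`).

Overall it is a kind of herder (specifically "cavern herder"); the modifier is "iron village amber pot".
Inside "iron village amber pot": head "pot" (specifically "village amber pot"), modifier "iron".
Inside "village amber pot": head "pot", modifier "village amber".
Inside "village amber": head "amber", modifier "village".
Inside "cavern herder": head "herder", modifier "cavern".
Assembled: [[iron [[village amber] pot]] [cavern herder]].

[[iron [[village amber] pot]] [cavern herder]]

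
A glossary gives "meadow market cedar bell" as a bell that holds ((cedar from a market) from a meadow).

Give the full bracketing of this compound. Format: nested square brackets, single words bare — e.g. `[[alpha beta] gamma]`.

[[meadow [market cedar]] bell]

At the top level: head "bell"; modifier "meadow market cedar".
Inside "meadow market cedar": head "cedar" (specifically "market cedar"), modifier "meadow".
Inside "market cedar": head "cedar", modifier "market".
Assembled: [[meadow [market cedar]] bell].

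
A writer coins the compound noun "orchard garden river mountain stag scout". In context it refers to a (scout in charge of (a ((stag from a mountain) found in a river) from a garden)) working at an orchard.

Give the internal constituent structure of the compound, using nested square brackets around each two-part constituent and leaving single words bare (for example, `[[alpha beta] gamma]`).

[orchard [[garden [river [mountain stag]]] scout]]

Overall it is a kind of scout (specifically "garden river mountain stag scout"); the modifier is "orchard".
Inside "garden river mountain stag scout": head "scout", modifier "garden river mountain stag".
Inside "garden river mountain stag": head "stag" (specifically "river mountain stag"), modifier "garden".
Inside "river mountain stag": head "stag" (specifically "mountain stag"), modifier "river".
Inside "mountain stag": head "stag", modifier "mountain".
So the structure is [orchard [[garden [river [mountain stag]]] scout]].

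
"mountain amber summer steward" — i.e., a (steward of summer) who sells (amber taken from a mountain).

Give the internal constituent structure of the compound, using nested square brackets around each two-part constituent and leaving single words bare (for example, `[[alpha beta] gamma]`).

[[mountain amber] [summer steward]]

At the top level: head "steward" (specifically "summer steward"); modifier "mountain amber".
"mountain amber" → head "amber", modifier "mountain".
"summer steward" → head "steward", modifier "summer".
So the structure is [[mountain amber] [summer steward]].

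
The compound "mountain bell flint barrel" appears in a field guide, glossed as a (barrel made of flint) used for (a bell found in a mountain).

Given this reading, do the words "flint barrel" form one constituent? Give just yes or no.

The paraphrase groups the words so that "flint barrel" is one unit: it corresponds to a single parenthesized sub-phrase.
The full structure is [[mountain bell] [flint barrel]], in which [flint barrel] is a constituent.

yes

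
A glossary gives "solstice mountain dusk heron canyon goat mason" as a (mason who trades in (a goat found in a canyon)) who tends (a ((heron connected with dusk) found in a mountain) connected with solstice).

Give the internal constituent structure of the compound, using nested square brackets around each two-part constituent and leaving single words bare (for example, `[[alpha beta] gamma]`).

[[solstice [mountain [dusk heron]]] [[canyon goat] mason]]

The outermost head in the paraphrase is "mason" (specifically "canyon goat mason"), modified by "solstice mountain dusk heron".
"solstice mountain dusk heron" → head "heron" (specifically "mountain dusk heron"), modifier "solstice".
"mountain dusk heron" → head "heron" (specifically "dusk heron"), modifier "mountain".
"dusk heron" → head "heron", modifier "dusk".
"canyon goat mason" → head "mason", modifier "canyon goat".
"canyon goat" → head "goat", modifier "canyon".
Putting it together: [[solstice [mountain [dusk heron]]] [[canyon goat] mason]].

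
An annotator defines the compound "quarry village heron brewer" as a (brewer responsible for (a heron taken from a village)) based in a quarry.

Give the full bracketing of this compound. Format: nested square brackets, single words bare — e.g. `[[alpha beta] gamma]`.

The outermost head in the paraphrase is "brewer" (specifically "village heron brewer"), modified by "quarry".
Inside "village heron brewer": head "brewer", modifier "village heron".
Inside "village heron": head "heron", modifier "village".
Assembled: [quarry [[village heron] brewer]].

[quarry [[village heron] brewer]]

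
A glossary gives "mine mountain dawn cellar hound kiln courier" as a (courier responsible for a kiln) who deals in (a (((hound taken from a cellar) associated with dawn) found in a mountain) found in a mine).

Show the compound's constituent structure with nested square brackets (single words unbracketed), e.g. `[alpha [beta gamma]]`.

The outermost head in the paraphrase is "courier" (specifically "kiln courier"), modified by "mine mountain dawn cellar hound".
Within "mine mountain dawn cellar hound", the head is "hound" (specifically "mountain dawn cellar hound") and the modifier is "mine".
Within "mountain dawn cellar hound", the head is "hound" (specifically "dawn cellar hound") and the modifier is "mountain".
Within "dawn cellar hound", the head is "hound" (specifically "cellar hound") and the modifier is "dawn".
Within "cellar hound", the head is "hound" and the modifier is "cellar".
Within "kiln courier", the head is "courier" and the modifier is "kiln".
Assembled: [[mine [mountain [dawn [cellar hound]]]] [kiln courier]].

[[mine [mountain [dawn [cellar hound]]]] [kiln courier]]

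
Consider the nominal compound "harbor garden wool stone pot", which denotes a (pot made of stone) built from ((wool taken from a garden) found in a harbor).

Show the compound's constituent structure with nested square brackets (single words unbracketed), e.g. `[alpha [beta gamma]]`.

[[harbor [garden wool]] [stone pot]]

Whole compound: head "pot" (specifically "stone pot"), modifier "harbor garden wool".
Inside "harbor garden wool": head "wool" (specifically "garden wool"), modifier "harbor".
Inside "garden wool": head "wool", modifier "garden".
Inside "stone pot": head "pot", modifier "stone".
So the structure is [[harbor [garden wool]] [stone pot]].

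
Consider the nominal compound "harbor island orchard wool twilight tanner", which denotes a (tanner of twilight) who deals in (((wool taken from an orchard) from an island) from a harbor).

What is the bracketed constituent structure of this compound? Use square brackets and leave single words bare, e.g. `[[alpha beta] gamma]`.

The outermost head in the paraphrase is "tanner" (specifically "twilight tanner"), modified by "harbor island orchard wool".
Inside "harbor island orchard wool": head "wool" (specifically "island orchard wool"), modifier "harbor".
Inside "island orchard wool": head "wool" (specifically "orchard wool"), modifier "island".
Inside "orchard wool": head "wool", modifier "orchard".
Inside "twilight tanner": head "tanner", modifier "twilight".
Putting it together: [[harbor [island [orchard wool]]] [twilight tanner]].

[[harbor [island [orchard wool]]] [twilight tanner]]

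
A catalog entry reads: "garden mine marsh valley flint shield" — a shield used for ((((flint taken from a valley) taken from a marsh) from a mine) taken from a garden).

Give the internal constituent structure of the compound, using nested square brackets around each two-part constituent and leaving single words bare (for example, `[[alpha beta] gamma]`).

[[garden [mine [marsh [valley flint]]]] shield]

At the top level: head "shield"; modifier "garden mine marsh valley flint".
Inside "garden mine marsh valley flint": head "flint" (specifically "mine marsh valley flint"), modifier "garden".
Inside "mine marsh valley flint": head "flint" (specifically "marsh valley flint"), modifier "mine".
Inside "marsh valley flint": head "flint" (specifically "valley flint"), modifier "marsh".
Inside "valley flint": head "flint", modifier "valley".
Assembled: [[garden [mine [marsh [valley flint]]]] shield].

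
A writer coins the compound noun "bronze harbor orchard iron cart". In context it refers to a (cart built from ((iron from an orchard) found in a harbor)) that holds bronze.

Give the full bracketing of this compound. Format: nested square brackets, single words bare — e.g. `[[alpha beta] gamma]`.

Whole compound: head "cart" (specifically "harbor orchard iron cart"), modifier "bronze".
Within "harbor orchard iron cart", the head is "cart" and the modifier is "harbor orchard iron".
Within "harbor orchard iron", the head is "iron" (specifically "orchard iron") and the modifier is "harbor".
Within "orchard iron", the head is "iron" and the modifier is "orchard".
Putting it together: [bronze [[harbor [orchard iron]] cart]].

[bronze [[harbor [orchard iron]] cart]]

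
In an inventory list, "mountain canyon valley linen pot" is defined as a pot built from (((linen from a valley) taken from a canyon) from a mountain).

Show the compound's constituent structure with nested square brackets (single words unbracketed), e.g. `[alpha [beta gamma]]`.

[[mountain [canyon [valley linen]]] pot]

The outermost head in the paraphrase is "pot", modified by "mountain canyon valley linen".
Inside "mountain canyon valley linen": head "linen" (specifically "canyon valley linen"), modifier "mountain".
Inside "canyon valley linen": head "linen" (specifically "valley linen"), modifier "canyon".
Inside "valley linen": head "linen", modifier "valley".
So the structure is [[mountain [canyon [valley linen]]] pot].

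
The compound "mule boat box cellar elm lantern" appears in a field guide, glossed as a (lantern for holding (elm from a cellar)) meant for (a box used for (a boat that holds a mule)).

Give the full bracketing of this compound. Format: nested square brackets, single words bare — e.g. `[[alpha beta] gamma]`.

[[[mule boat] box] [[cellar elm] lantern]]

The outermost head in the paraphrase is "lantern" (specifically "cellar elm lantern"), modified by "mule boat box".
Within "mule boat box", the head is "box" and the modifier is "mule boat".
Within "mule boat", the head is "boat" and the modifier is "mule".
Within "cellar elm lantern", the head is "lantern" and the modifier is "cellar elm".
Within "cellar elm", the head is "elm" and the modifier is "cellar".
So the structure is [[[mule boat] box] [[cellar elm] lantern]].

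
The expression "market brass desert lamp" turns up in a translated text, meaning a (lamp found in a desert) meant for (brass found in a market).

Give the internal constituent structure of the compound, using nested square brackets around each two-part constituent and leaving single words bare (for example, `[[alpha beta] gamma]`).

[[market brass] [desert lamp]]

At the top level: head "lamp" (specifically "desert lamp"); modifier "market brass".
Within "market brass", the head is "brass" and the modifier is "market".
Within "desert lamp", the head is "lamp" and the modifier is "desert".
Assembled: [[market brass] [desert lamp]].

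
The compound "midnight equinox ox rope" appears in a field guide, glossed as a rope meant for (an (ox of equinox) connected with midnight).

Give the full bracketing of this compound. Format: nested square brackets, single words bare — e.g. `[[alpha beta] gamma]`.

Whole compound: head "rope", modifier "midnight equinox ox".
Within "midnight equinox ox", the head is "ox" (specifically "equinox ox") and the modifier is "midnight".
Within "equinox ox", the head is "ox" and the modifier is "equinox".
So the structure is [[midnight [equinox ox]] rope].

[[midnight [equinox ox]] rope]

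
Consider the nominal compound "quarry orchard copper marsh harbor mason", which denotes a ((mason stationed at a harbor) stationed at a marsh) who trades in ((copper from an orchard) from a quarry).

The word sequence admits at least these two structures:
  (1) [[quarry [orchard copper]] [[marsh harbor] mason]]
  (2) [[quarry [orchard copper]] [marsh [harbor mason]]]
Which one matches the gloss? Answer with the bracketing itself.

[[quarry [orchard copper]] [marsh [harbor mason]]]

The paraphrase's head is the "mason" part ("marsh harbor mason"); its modifier is "quarry orchard copper".
That top-level split, carried through the inner groups, gives [[quarry [orchard copper]] [marsh [harbor mason]]].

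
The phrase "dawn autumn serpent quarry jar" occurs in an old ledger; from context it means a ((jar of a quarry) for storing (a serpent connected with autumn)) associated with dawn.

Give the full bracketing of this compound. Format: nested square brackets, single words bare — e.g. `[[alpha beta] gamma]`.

[dawn [[autumn serpent] [quarry jar]]]

Overall it is a kind of jar (specifically "autumn serpent quarry jar"); the modifier is "dawn".
Within "autumn serpent quarry jar", the head is "jar" (specifically "quarry jar") and the modifier is "autumn serpent".
Within "autumn serpent", the head is "serpent" and the modifier is "autumn".
Within "quarry jar", the head is "jar" and the modifier is "quarry".
Putting it together: [dawn [[autumn serpent] [quarry jar]]].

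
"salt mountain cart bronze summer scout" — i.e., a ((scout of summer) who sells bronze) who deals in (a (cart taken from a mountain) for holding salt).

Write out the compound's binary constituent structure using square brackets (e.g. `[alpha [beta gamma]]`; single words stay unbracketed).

The outermost head in the paraphrase is "scout" (specifically "bronze summer scout"), modified by "salt mountain cart".
"salt mountain cart" → head "cart" (specifically "mountain cart"), modifier "salt".
"mountain cart" → head "cart", modifier "mountain".
"bronze summer scout" → head "scout" (specifically "summer scout"), modifier "bronze".
"summer scout" → head "scout", modifier "summer".
Assembled: [[salt [mountain cart]] [bronze [summer scout]]].

[[salt [mountain cart]] [bronze [summer scout]]]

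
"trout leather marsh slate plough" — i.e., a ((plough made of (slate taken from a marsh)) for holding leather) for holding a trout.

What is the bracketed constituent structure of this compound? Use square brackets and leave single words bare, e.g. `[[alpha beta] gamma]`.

Overall it is a kind of plough (specifically "leather marsh slate plough"); the modifier is "trout".
Inside "leather marsh slate plough": head "plough" (specifically "marsh slate plough"), modifier "leather".
Inside "marsh slate plough": head "plough", modifier "marsh slate".
Inside "marsh slate": head "slate", modifier "marsh".
So the structure is [trout [leather [[marsh slate] plough]]].

[trout [leather [[marsh slate] plough]]]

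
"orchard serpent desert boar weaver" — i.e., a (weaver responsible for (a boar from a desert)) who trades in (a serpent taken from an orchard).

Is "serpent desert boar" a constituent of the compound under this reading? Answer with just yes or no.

no

The top-level split is [orchard serpent] [desert boar weaver]; the full structure is [[orchard serpent] [[desert boar] weaver]].
"serpent desert boar" straddles a constituent boundary, so it is not a single unit.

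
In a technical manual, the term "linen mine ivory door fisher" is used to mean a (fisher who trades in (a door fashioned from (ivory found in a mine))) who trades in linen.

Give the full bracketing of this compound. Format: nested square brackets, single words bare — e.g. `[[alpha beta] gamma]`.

[linen [[[mine ivory] door] fisher]]

Overall it is a kind of fisher (specifically "mine ivory door fisher"); the modifier is "linen".
"mine ivory door fisher" → head "fisher", modifier "mine ivory door".
"mine ivory door" → head "door", modifier "mine ivory".
"mine ivory" → head "ivory", modifier "mine".
So the structure is [linen [[[mine ivory] door] fisher]].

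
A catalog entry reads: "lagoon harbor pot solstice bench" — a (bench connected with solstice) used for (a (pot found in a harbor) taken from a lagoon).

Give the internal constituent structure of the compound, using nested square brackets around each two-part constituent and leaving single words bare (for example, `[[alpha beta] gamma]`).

Whole compound: head "bench" (specifically "solstice bench"), modifier "lagoon harbor pot".
"lagoon harbor pot" → head "pot" (specifically "harbor pot"), modifier "lagoon".
"harbor pot" → head "pot", modifier "harbor".
"solstice bench" → head "bench", modifier "solstice".
So the structure is [[lagoon [harbor pot]] [solstice bench]].

[[lagoon [harbor pot]] [solstice bench]]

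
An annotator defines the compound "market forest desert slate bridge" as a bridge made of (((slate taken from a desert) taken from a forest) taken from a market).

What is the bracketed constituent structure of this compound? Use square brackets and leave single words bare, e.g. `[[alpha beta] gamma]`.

At the top level: head "bridge"; modifier "market forest desert slate".
Within "market forest desert slate", the head is "slate" (specifically "forest desert slate") and the modifier is "market".
Within "forest desert slate", the head is "slate" (specifically "desert slate") and the modifier is "forest".
Within "desert slate", the head is "slate" and the modifier is "desert".
Assembled: [[market [forest [desert slate]]] bridge].

[[market [forest [desert slate]]] bridge]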